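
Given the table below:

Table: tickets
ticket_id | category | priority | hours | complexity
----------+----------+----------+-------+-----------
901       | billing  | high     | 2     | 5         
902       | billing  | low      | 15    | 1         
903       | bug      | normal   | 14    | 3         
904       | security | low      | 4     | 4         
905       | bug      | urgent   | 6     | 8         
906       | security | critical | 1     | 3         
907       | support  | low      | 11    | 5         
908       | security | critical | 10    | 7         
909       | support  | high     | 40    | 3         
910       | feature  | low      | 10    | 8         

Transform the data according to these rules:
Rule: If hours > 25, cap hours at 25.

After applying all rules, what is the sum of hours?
98

Step 1: 1 records have hours > 25
Step 2: These records originally summed to 40
Step 3: After capping: 1 × 25 = 25
Step 4: Unaffected records sum: 73
Step 5: Final sum = 25 + 73 = 98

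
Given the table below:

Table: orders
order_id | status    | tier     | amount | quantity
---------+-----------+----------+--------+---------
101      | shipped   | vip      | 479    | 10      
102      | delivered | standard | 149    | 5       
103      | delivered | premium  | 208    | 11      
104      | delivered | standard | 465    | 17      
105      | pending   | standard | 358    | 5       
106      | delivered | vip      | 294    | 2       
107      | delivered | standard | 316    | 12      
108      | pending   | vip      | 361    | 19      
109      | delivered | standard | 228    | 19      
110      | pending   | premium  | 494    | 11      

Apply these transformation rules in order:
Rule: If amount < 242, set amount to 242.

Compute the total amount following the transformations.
3493

Step 1: 3 records have amount < 242
Step 2: These records originally summed to 585
Step 3: After setting to minimum: 3 × 242 = 726
Step 4: Unaffected records sum: 2767
Step 5: Final sum = 726 + 2767 = 3493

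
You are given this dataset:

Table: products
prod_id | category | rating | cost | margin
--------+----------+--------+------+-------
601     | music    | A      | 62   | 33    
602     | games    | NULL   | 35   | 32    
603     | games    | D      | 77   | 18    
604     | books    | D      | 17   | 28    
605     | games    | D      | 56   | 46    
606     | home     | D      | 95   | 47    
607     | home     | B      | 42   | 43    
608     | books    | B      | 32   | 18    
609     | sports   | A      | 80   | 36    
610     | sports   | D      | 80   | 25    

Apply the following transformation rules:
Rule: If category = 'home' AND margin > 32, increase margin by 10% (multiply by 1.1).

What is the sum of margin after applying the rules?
335.0

Step 1: Find records where category = 'home' AND margin > 32
Step 2: 2 records match, summing to 90
Step 3: After multiplier: 90 × 1.1 = 99.0
Step 4: Unaffected records sum: 236
Step 5: Final sum = 99.0 + 236 = 335.0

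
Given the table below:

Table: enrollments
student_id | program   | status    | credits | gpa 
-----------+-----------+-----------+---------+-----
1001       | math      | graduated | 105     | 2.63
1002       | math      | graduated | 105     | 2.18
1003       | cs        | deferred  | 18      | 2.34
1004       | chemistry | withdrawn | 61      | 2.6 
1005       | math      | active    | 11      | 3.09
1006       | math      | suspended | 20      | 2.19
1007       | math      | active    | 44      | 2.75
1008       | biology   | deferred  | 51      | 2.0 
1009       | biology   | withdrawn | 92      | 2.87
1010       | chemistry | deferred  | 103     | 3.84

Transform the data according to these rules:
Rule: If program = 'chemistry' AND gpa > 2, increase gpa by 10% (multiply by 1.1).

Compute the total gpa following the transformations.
27.13

Step 1: Find records where program = 'chemistry' AND gpa > 2
Step 2: 2 records match, summing to 6.44
Step 3: After multiplier: 6.44 × 1.1 = 7.08
Step 4: Unaffected records sum: 20.05
Step 5: Final sum = 7.08 + 20.05 = 27.13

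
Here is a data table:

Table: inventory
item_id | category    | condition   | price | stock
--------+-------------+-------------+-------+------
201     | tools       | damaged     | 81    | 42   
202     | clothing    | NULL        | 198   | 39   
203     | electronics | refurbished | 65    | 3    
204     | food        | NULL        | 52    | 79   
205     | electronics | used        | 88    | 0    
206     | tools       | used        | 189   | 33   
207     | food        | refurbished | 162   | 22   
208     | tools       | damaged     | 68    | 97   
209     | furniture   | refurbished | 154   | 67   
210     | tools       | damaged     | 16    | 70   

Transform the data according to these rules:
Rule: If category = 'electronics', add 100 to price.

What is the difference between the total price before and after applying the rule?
200

Step 1: Original sum of price = 1073
Step 2: 2 records have category = 'electronics'
Step 3: Each affected record changes by 100
Step 4: Total change = 2 × 100 = 200
Step 5: New sum = 1073 + 200 = 1273
Step 6: Difference = |1273 - 1073| = 200
        (Sum increased by 200)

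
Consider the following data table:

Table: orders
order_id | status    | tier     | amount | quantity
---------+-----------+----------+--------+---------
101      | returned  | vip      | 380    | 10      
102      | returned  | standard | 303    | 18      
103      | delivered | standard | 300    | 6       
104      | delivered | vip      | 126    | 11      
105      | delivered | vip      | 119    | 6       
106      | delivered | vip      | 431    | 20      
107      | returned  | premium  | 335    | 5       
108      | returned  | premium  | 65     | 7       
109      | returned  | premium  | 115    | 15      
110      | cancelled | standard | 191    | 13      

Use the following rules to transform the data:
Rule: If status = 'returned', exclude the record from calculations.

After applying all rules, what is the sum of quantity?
56

Step 1: Identify records where status = 'returned'
Step 2: The excluded records sum to 55
Step 3: Original total quantity = 111
Step 4: Remaining total = 111 - 55 = 56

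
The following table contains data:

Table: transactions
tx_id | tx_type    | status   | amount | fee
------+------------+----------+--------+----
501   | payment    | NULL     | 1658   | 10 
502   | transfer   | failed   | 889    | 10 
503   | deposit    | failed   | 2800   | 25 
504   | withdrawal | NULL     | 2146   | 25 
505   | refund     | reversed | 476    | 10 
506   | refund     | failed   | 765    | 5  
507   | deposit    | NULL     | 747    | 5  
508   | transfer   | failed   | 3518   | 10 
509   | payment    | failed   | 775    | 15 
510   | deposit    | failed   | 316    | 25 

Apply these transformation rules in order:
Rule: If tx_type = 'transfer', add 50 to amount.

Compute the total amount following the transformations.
14190

Step 1: Count records where tx_type = 'transfer': 2
Step 2: Total bonus added: 2 × 50 = 100
Step 3: Original sum of amount: 14090
Step 4: Final sum = 14090 + 100 = 14190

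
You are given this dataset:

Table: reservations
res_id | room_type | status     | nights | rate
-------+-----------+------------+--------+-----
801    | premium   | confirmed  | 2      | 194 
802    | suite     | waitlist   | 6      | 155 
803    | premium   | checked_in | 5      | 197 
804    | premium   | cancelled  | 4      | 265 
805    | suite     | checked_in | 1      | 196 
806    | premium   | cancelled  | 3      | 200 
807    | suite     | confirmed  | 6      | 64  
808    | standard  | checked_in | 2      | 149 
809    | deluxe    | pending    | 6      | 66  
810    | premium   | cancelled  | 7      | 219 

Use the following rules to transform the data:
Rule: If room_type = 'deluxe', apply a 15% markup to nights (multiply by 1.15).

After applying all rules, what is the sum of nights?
42.9

Step 1: Records with room_type = 'deluxe' have total nights = 6
Step 2: Apply multiplier: 6 × 1.15 = 6.9
Step 3: Other records total: 36
Step 4: Final sum = 6.9 + 36 = 42.9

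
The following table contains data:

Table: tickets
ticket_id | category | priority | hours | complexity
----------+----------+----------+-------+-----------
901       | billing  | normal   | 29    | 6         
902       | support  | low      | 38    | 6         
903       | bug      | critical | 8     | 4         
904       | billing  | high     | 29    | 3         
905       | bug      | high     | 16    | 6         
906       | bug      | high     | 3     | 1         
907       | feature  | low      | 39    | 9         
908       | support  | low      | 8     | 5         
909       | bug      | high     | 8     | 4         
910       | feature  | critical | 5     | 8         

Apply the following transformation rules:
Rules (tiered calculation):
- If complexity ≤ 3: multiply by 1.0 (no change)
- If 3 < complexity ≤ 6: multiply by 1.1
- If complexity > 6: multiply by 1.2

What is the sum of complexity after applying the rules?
58.5

Step 1: Tier 1 (complexity ≤ 3): 2 records, sum = 4 × 1.0 = 4.0
Step 2: Tier 2 (3 < complexity ≤ 6): 6 records, sum = 31 × 1.1 = 34.1
Step 3: Tier 3 (complexity > 6): 2 records, sum = 17 × 1.2 = 20.4
Step 4: Final sum = 4.0 + 34.1 + 20.4 = 58.5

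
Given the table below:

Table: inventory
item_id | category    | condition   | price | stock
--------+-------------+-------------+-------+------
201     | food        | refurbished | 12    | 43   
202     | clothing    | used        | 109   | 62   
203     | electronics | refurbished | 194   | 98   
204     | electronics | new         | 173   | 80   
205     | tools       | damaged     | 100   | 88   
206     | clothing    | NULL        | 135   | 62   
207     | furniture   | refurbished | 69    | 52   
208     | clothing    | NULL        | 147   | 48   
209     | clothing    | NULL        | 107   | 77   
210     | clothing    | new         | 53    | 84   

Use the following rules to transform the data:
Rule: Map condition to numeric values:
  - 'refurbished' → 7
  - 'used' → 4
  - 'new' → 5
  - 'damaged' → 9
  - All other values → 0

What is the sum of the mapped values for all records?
44

Step 1: Apply mapping to each record
Step 2: Count by status:
  'refurbished': 3 records × 7 = 21
  'used': 1 records × 4 = 4
  'new': 2 records × 5 = 10
  'damaged': 1 records × 9 = 9
Step 3: Sum all mapped values = 44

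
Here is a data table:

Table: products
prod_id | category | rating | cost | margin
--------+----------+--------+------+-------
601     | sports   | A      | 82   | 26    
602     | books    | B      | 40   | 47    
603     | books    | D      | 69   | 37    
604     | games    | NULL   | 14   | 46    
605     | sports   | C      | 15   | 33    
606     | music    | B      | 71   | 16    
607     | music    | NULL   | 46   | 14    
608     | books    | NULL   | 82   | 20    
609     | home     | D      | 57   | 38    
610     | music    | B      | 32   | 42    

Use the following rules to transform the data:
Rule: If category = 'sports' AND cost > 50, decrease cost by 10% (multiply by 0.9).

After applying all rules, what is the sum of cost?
499.8

Step 1: Find records where category = 'sports' AND cost > 50
Step 2: 1 records match, summing to 82
Step 3: After multiplier: 82 × 0.9 = 73.8
Step 4: Unaffected records sum: 426
Step 5: Final sum = 73.8 + 426 = 499.8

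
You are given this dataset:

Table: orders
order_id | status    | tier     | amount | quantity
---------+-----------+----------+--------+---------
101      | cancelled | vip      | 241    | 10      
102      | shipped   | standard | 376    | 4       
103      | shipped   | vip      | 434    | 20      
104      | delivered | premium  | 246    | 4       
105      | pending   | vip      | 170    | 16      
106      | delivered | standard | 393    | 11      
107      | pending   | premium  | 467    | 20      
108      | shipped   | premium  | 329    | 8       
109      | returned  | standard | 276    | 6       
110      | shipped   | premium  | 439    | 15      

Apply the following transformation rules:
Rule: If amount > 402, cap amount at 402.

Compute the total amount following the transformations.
3237

Step 1: 3 records have amount > 402
Step 2: These records originally summed to 1340
Step 3: After capping: 3 × 402 = 1206
Step 4: Unaffected records sum: 2031
Step 5: Final sum = 1206 + 2031 = 3237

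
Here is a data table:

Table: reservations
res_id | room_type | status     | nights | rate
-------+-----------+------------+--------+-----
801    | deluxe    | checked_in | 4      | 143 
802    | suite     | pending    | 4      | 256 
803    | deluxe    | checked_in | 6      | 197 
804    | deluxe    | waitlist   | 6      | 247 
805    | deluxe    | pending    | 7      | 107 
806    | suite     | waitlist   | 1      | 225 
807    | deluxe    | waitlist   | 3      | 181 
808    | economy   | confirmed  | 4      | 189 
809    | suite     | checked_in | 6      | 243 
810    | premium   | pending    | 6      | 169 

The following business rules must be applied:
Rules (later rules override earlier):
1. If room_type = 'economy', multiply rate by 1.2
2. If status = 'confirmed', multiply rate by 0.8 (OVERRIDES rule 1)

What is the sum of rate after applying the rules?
1919.2

Step 1: Rule 2 takes priority for records with status = 'confirmed'
  - 1 records: 189 × 0.8 = 151.2
Step 2: Rule 1 applies to remaining records with room_type = 'economy'
  - 0 records: 0 × 1.2 = 0.0
Step 3: Other records unchanged: 1768
Step 4: Final sum = 151.2 + 0.0 + 1768 = 1919.2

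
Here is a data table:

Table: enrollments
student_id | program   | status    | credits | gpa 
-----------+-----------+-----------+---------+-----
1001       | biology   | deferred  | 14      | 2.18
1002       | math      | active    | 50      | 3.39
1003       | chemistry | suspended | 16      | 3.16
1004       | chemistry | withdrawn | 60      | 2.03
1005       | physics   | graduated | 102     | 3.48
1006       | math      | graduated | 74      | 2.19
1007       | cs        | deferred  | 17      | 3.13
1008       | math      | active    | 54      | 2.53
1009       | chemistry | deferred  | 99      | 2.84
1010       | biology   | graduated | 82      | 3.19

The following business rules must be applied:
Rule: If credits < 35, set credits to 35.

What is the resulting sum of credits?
626

Step 1: 3 records have credits < 35
Step 2: These records originally summed to 47
Step 3: After setting to minimum: 3 × 35 = 105
Step 4: Unaffected records sum: 521
Step 5: Final sum = 105 + 521 = 626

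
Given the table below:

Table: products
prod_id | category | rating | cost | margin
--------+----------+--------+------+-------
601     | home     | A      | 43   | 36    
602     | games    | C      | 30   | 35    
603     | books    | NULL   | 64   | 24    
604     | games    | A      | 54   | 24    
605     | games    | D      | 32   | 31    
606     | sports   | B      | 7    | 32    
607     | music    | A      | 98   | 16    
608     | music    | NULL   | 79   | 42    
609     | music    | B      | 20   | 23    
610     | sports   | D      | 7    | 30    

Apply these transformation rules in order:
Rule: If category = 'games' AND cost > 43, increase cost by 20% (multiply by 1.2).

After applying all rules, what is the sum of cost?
444.8

Step 1: Find records where category = 'games' AND cost > 43
Step 2: 1 records match, summing to 54
Step 3: After multiplier: 54 × 1.2 = 64.8
Step 4: Unaffected records sum: 380
Step 5: Final sum = 64.8 + 380 = 444.8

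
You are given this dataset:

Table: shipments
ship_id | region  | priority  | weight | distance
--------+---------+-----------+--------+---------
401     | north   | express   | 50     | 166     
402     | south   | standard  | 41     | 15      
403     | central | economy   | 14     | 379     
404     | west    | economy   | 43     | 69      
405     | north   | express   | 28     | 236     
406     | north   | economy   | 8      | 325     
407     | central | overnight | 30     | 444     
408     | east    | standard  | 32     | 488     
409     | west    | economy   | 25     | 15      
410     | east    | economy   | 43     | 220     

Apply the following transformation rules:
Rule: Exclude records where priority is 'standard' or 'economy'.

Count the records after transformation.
3

Step 1: Count records to exclude
  - 2 (standard) + 5 (economy) = 7 records
Step 2: Total records: 10
Step 3: Remaining = 10 - 7 = 3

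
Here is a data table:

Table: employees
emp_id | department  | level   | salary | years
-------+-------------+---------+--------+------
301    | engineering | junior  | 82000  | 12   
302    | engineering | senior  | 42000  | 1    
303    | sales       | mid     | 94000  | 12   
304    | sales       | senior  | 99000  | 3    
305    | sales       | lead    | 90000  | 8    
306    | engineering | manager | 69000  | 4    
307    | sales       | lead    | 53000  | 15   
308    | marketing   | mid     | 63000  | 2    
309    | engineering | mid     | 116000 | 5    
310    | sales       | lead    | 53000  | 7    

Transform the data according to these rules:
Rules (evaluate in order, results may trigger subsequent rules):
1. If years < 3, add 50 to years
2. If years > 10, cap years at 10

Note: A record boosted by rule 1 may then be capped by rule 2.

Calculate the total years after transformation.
77

Step 1: Apply rule 1 to records with years < 3
  - 2 records get bonus of 50
  - Of these, 2 records then exceed 10 and get capped
Step 2: Apply rule 2 to records with years > 10
  - 3 records (original) are capped
Step 3: Calculate final sum = 77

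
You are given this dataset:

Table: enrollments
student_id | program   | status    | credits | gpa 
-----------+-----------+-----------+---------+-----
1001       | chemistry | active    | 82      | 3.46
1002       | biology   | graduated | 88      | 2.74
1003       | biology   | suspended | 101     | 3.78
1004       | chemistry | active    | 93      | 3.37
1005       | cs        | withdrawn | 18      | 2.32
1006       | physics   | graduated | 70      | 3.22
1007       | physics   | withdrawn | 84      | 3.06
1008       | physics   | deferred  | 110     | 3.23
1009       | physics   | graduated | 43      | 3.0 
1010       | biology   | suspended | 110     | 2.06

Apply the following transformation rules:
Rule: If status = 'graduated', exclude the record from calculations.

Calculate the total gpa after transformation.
21.28

Step 1: Identify records where status = 'graduated'
Step 2: The excluded records sum to 8.96
Step 3: Original total gpa = 30.24
Step 4: Remaining total = 30.24 - 8.96 = 21.28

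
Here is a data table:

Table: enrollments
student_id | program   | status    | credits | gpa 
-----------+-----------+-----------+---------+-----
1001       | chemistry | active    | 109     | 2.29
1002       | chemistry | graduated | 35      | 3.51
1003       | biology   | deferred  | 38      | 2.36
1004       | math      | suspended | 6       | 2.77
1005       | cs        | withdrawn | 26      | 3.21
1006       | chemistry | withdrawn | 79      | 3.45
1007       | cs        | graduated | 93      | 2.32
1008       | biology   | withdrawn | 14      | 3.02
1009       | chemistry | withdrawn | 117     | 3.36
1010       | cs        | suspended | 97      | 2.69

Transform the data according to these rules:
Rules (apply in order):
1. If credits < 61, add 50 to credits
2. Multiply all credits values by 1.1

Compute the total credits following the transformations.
950.4

Step 1: Apply Rule 1 - Add 50 to records with credits < 61
  - 5 records affected: 119 + (5 × 50) = 369
  - Unaffected records: 495
  - Sum after Rule 1: 864
Step 2: Apply Rule 2 - Multiply all by 1.1
  - 864 × 1.1 = 950.4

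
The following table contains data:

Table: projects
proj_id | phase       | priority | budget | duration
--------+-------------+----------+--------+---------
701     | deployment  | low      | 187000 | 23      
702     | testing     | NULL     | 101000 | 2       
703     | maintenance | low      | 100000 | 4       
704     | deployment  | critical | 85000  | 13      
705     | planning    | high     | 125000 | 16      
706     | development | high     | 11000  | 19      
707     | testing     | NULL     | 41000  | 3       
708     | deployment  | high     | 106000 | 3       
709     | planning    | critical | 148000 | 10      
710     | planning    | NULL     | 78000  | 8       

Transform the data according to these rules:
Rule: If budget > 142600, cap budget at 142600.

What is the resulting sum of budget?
932200

Step 1: 2 records have budget > 142600
Step 2: These records originally summed to 335000
Step 3: After capping: 2 × 142600 = 285200
Step 4: Unaffected records sum: 647000
Step 5: Final sum = 285200 + 647000 = 932200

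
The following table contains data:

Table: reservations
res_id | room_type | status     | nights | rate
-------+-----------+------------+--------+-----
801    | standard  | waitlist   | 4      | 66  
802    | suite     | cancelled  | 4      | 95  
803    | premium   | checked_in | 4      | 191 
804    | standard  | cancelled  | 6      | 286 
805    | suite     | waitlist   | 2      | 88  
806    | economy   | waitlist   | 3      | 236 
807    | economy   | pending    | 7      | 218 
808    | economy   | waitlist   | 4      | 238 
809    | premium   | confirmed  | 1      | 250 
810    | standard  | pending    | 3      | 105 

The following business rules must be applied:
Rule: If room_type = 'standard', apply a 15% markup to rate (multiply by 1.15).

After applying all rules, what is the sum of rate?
1841.55

Step 1: Records with room_type = 'standard' have total rate = 457
Step 2: Apply multiplier: 457 × 1.15 = 525.55
Step 3: Other records total: 1316
Step 4: Final sum = 525.55 + 1316 = 1841.55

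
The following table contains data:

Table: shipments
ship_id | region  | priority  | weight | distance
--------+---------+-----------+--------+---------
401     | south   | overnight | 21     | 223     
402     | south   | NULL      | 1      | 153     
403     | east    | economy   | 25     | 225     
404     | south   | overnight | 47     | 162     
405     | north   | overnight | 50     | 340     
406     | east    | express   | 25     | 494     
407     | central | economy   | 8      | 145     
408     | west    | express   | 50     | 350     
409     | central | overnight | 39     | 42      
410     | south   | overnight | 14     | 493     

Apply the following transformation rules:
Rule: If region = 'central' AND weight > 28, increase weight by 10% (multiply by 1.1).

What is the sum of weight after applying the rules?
283.9

Step 1: Find records where region = 'central' AND weight > 28
Step 2: 1 records match, summing to 39
Step 3: After multiplier: 39 × 1.1 = 42.9
Step 4: Unaffected records sum: 241
Step 5: Final sum = 42.9 + 241 = 283.9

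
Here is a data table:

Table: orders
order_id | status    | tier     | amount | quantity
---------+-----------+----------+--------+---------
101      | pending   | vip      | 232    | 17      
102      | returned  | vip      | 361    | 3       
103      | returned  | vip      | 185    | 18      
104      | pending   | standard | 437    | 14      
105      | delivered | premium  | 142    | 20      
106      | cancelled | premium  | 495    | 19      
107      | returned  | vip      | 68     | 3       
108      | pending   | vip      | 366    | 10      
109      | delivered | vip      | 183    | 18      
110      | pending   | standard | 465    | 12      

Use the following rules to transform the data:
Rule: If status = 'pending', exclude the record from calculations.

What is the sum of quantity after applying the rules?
81

Step 1: Identify records where status = 'pending'
Step 2: The excluded records sum to 53
Step 3: Original total quantity = 134
Step 4: Remaining total = 134 - 53 = 81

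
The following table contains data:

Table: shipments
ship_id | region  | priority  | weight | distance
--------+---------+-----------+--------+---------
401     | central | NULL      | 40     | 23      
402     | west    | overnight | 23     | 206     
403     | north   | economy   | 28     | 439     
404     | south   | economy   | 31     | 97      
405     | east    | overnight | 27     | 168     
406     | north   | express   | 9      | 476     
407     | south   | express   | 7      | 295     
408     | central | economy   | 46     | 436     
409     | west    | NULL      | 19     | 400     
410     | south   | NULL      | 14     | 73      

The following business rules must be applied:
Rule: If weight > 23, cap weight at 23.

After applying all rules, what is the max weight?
23

Step 1: Original maximum weight = 46
Step 2: Apply cap at 23
Step 3: 5 records had weight > 23 and were capped
Step 4: Maximum after transformation = 23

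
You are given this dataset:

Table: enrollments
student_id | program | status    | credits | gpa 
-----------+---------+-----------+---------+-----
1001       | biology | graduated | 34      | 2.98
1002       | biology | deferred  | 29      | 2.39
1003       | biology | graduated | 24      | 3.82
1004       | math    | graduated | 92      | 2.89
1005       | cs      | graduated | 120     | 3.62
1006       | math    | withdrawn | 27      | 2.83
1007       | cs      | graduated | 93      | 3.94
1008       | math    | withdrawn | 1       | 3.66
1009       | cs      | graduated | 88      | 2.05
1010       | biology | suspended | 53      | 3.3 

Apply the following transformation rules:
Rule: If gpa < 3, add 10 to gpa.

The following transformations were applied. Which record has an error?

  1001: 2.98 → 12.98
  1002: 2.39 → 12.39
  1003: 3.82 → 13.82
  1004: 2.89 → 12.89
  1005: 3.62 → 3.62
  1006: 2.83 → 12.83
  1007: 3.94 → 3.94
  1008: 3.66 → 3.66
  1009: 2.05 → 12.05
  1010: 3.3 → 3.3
Record 1003 has an error. The correct transformed value should be 3.82, not 13.82.

Step 1: Check each record against the rule
Step 2: Record 1003 has gpa = 3.82
Step 3: Since 3.82 >= 3, the bonus should not have been applied
Step 4: Correct value = 3.82, but claimed value = 13.82
Conclusion: Record 1003 has the error.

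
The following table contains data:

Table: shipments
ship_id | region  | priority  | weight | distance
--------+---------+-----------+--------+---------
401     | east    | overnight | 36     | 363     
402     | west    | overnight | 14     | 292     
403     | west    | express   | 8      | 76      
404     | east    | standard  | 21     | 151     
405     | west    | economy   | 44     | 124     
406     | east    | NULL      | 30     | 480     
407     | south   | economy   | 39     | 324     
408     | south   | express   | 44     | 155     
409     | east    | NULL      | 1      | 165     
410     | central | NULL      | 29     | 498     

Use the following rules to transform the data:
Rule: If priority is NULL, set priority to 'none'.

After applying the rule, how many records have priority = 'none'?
3

Step 1: Count records where priority IS NULL
Step 2: Found 3 records with NULL priority
Step 3: These records will have priority set to 'none'
Step 4: Records already having priority = 'none': 0
Step 5: Answer: 3 + 0 = 3 records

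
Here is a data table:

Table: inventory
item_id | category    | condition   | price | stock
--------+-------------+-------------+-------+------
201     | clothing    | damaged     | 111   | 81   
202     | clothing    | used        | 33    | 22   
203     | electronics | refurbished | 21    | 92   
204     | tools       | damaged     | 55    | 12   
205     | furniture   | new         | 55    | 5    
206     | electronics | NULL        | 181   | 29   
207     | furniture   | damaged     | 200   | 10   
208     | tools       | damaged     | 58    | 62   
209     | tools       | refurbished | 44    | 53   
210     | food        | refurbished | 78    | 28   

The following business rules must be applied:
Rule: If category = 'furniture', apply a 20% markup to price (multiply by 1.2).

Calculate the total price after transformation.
887.0

Step 1: Records with category = 'furniture' have total price = 255
Step 2: Apply multiplier: 255 × 1.2 = 306.0
Step 3: Other records total: 581
Step 4: Final sum = 306.0 + 581 = 887.0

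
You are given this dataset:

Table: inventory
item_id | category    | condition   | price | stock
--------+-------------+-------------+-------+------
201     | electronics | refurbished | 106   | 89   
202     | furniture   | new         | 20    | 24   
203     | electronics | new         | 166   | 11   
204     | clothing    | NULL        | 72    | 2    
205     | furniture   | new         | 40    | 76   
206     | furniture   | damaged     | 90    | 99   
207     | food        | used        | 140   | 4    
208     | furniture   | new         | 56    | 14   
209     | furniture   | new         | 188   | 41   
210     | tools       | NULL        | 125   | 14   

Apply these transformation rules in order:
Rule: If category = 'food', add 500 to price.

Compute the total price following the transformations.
1503

Step 1: Count records where category = 'food': 1
Step 2: Total bonus added: 1 × 500 = 500
Step 3: Original sum of price: 1003
Step 4: Final sum = 1003 + 500 = 1503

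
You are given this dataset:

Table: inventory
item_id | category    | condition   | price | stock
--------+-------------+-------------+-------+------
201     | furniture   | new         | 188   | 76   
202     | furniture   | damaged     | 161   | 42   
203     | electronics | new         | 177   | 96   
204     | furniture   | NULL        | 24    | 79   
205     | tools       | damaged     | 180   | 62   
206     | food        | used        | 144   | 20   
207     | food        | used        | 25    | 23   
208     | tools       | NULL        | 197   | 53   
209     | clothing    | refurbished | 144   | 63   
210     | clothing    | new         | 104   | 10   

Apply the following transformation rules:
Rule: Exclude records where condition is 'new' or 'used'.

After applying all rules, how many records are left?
5

Step 1: Count records to exclude
  - 3 (new) + 2 (used) = 5 records
Step 2: Total records: 10
Step 3: Remaining = 10 - 5 = 5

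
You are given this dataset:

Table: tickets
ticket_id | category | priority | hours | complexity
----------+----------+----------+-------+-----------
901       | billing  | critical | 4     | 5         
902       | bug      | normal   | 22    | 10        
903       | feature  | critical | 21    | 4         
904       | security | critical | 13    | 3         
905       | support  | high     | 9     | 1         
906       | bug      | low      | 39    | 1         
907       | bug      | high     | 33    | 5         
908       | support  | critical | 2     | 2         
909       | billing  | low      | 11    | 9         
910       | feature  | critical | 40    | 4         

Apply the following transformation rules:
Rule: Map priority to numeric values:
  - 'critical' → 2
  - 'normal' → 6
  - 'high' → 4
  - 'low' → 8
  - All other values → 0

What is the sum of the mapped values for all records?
40

Step 1: Apply mapping to each record
Step 2: Count by status:
  'critical': 5 records × 2 = 10
  'normal': 1 records × 6 = 6
  'high': 2 records × 4 = 8
  'low': 2 records × 8 = 16
Step 3: Sum all mapped values = 40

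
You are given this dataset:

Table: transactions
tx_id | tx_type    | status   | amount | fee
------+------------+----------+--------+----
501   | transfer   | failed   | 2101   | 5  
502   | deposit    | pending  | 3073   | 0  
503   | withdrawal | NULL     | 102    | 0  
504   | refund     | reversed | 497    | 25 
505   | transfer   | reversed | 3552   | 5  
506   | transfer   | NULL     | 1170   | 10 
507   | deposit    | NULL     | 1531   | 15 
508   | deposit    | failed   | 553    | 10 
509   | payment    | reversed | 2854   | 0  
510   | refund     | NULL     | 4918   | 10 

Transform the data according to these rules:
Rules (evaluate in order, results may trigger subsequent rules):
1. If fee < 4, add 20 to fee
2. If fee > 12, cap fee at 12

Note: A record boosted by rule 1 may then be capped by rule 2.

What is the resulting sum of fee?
100

Step 1: Apply rule 1 to records with fee < 4
  - 3 records get bonus of 20
  - Of these, 3 records then exceed 12 and get capped
Step 2: Apply rule 2 to records with fee > 12
  - 2 records (original) are capped
Step 3: Calculate final sum = 100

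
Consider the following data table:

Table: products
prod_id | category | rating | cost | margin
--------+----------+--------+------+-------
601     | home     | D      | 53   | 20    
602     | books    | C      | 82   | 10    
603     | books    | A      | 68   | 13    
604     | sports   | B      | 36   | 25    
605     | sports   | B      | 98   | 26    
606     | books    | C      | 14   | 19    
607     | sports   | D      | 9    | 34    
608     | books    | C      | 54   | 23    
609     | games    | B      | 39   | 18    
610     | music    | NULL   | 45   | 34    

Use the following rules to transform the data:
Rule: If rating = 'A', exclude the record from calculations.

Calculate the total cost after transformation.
430

Step 1: Identify records where rating = 'A'
Step 2: The excluded records sum to 68
Step 3: Original total cost = 498
Step 4: Remaining total = 498 - 68 = 430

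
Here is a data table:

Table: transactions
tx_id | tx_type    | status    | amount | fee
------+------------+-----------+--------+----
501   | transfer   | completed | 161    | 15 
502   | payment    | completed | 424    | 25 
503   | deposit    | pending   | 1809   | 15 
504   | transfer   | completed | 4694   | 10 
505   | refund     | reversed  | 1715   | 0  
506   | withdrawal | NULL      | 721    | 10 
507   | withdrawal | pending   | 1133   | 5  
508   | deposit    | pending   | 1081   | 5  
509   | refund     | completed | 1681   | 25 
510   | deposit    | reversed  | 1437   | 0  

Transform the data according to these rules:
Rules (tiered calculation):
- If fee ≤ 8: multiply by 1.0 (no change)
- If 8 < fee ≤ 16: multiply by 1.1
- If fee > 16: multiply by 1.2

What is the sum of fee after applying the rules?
125.0

Step 1: Tier 1 (fee ≤ 8): 4 records, sum = 10 × 1.0 = 10.0
Step 2: Tier 2 (8 < fee ≤ 16): 4 records, sum = 50 × 1.1 = 55.0
Step 3: Tier 3 (fee > 16): 2 records, sum = 50 × 1.2 = 60.0
Step 4: Final sum = 10.0 + 55.0 + 60.0 = 125.0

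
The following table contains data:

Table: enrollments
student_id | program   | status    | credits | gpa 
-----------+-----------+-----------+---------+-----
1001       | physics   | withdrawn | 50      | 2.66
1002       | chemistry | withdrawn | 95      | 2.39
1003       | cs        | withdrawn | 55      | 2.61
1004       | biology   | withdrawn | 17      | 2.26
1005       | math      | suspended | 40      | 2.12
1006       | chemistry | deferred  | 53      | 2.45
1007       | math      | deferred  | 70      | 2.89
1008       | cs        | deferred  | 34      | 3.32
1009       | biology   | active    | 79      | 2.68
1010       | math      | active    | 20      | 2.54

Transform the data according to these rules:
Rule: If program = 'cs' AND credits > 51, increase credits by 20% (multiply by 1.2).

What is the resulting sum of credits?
524.0

Step 1: Find records where program = 'cs' AND credits > 51
Step 2: 1 records match, summing to 55
Step 3: After multiplier: 55 × 1.2 = 66.0
Step 4: Unaffected records sum: 458
Step 5: Final sum = 66.0 + 458 = 524.0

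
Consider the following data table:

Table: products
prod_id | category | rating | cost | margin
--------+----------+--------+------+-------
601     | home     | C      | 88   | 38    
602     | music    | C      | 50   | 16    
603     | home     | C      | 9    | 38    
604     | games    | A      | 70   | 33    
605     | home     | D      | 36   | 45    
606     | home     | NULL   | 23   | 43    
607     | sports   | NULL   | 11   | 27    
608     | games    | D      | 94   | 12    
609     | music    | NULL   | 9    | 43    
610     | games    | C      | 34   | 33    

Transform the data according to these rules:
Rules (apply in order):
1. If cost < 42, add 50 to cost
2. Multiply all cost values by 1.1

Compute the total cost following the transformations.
796.4

Step 1: Apply Rule 1 - Add 50 to records with cost < 42
  - 6 records affected: 122 + (6 × 50) = 422
  - Unaffected records: 302
  - Sum after Rule 1: 724
Step 2: Apply Rule 2 - Multiply all by 1.1
  - 724 × 1.1 = 796.4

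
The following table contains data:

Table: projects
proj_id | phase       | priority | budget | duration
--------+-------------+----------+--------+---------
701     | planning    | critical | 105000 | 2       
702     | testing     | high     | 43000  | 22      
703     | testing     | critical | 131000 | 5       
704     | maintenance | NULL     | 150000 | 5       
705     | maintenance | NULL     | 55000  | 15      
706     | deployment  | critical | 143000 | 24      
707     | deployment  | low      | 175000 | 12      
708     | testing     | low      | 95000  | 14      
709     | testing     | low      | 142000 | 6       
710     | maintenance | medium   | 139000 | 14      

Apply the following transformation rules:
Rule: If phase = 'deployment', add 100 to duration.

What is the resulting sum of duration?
319

Step 1: Count records where phase = 'deployment': 2
Step 2: Total bonus added: 2 × 100 = 200
Step 3: Original sum of duration: 119
Step 4: Final sum = 119 + 200 = 319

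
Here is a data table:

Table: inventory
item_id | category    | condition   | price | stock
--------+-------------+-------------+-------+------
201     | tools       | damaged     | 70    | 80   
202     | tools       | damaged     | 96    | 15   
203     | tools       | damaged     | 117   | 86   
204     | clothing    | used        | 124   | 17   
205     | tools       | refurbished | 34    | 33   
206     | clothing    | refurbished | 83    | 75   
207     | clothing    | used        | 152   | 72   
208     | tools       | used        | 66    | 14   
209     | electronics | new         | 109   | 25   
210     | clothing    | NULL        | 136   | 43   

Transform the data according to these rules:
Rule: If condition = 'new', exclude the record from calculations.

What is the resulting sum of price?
878

Step 1: Identify records where condition = 'new'
Step 2: The excluded records sum to 109
Step 3: Original total price = 987
Step 4: Remaining total = 987 - 109 = 878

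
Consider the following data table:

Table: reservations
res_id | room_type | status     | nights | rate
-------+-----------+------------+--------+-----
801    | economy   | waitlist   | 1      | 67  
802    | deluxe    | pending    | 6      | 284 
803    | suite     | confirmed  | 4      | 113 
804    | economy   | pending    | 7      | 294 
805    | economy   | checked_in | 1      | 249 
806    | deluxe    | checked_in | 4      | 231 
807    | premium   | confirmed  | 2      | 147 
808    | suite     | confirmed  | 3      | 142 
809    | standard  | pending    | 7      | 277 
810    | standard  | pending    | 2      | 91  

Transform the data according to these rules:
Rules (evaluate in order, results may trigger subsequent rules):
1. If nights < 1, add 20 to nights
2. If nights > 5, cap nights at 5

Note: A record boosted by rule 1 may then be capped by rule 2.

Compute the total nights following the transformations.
32

Step 1: Apply rule 1 to records with nights < 1
  - 0 records get bonus of 20
  - Of these, 0 records then exceed 5 and get capped
Step 2: Apply rule 2 to records with nights > 5
  - 3 records (original) are capped
Step 3: Calculate final sum = 32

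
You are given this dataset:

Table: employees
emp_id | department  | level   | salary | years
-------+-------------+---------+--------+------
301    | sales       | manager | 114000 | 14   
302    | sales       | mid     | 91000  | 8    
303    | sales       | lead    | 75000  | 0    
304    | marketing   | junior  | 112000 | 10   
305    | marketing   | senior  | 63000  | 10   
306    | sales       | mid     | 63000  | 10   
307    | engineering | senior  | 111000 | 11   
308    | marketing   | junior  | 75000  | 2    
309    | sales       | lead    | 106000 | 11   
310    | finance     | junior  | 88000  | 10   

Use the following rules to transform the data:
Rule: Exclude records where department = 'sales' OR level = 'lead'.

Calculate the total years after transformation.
43

Step 1: Find records where department = 'sales' OR level = 'lead'
Step 2: 5 records match, summing to 43
Step 3: Original sum: 86
Step 4: Remaining sum = 86 - 43 = 43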